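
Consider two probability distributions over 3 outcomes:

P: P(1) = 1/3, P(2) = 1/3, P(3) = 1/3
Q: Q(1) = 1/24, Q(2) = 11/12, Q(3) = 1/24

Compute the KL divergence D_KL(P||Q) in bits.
1.5135 bits

D_KL(P||Q) = Σ P(x) log₂(P(x)/Q(x))

Computing term by term:
  P(1)·log₂(P(1)/Q(1)) = (1/3)·log₂((1/3)/(1/24)) = 1.00000
  P(2)·log₂(P(2)/Q(2)) = (1/3)·log₂((1/3)/(11/12)) = -0.48648
  P(3)·log₂(P(3)/Q(3)) = (1/3)·log₂((1/3)/(1/24)) = 1.00000

D_KL(P||Q) = 1.00000 - 0.48648 + 1.00000 = 1.51352 ≈ 1.5135 bits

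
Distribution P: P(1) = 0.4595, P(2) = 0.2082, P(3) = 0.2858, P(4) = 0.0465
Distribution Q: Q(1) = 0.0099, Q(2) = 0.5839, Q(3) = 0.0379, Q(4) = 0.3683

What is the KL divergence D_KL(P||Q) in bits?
2.9285 bits

D_KL(P||Q) = Σ P(x) log₂(P(x)/Q(x))

Computing term by term:
  P(1)·log₂(P(1)/Q(1)) = 0.4595·log₂(0.4595/0.0099) = 2.54402
  P(2)·log₂(P(2)/Q(2)) = 0.2082·log₂(0.2082/0.5839) = -0.30975
  P(3)·log₂(P(3)/Q(3)) = 0.2858·log₂(0.2858/0.0379) = 0.83303
  P(4)·log₂(P(4)/Q(4)) = 0.0465·log₂(0.0465/0.3683) = -0.13883

D_KL(P||Q) = 2.54402 - 0.30975 + 0.83303 - 0.13883 = 2.92847 ≈ 2.9285 bits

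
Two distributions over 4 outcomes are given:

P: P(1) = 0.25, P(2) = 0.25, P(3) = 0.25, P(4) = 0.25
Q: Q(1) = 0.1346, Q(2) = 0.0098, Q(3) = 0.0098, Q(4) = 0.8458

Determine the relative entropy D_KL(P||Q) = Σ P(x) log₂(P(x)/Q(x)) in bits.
2.1202 bits

D_KL(P||Q) = Σ P(x) log₂(P(x)/Q(x))

Computing term by term:
  P(1)·log₂(P(1)/Q(1)) = 0.25·log₂(0.25/0.1346) = 0.22331
  P(2)·log₂(P(2)/Q(2)) = 0.25·log₂(0.25/0.0098) = 1.16825
  P(3)·log₂(P(3)/Q(3)) = 0.25·log₂(0.25/0.0098) = 1.16825
  P(4)·log₂(P(4)/Q(4)) = 0.25·log₂(0.25/0.8458) = -0.43960

D_KL(P||Q) = 0.22331 + 1.16825 + 1.16825 - 0.43960 = 2.12021 ≈ 2.1202 bits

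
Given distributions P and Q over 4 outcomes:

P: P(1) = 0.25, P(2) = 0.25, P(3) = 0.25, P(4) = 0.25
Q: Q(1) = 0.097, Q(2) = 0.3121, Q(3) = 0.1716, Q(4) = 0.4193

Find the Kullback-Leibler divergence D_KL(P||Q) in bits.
0.2107 bits

D_KL(P||Q) = Σ P(x) log₂(P(x)/Q(x))

Computing term by term:
  P(1)·log₂(P(1)/Q(1)) = 0.25·log₂(0.25/0.097) = 0.34147
  P(2)·log₂(P(2)/Q(2)) = 0.25·log₂(0.25/0.3121) = -0.08002
  P(3)·log₂(P(3)/Q(3)) = 0.25·log₂(0.25/0.1716) = 0.13572
  P(4)·log₂(P(4)/Q(4)) = 0.25·log₂(0.25/0.4193) = -0.18651

D_KL(P||Q) = 0.34147 - 0.08002 + 0.13572 - 0.18651 = 0.21066 ≈ 0.2107 bits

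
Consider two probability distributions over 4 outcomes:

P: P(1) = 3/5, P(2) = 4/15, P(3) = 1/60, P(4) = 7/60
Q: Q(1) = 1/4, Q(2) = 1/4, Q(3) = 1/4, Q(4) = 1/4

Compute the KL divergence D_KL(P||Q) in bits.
0.5893 bits

D_KL(P||Q) = Σ P(x) log₂(P(x)/Q(x))

Computing term by term:
  P(1)·log₂(P(1)/Q(1)) = (3/5)·log₂((3/5)/(1/4)) = 0.75782
  P(2)·log₂(P(2)/Q(2)) = (4/15)·log₂((4/15)/(1/4)) = 0.02483
  P(3)·log₂(P(3)/Q(3)) = (1/60)·log₂((1/60)/(1/4)) = -0.06511
  P(4)·log₂(P(4)/Q(4)) = (7/60)·log₂((7/60)/(1/4)) = -0.12828

D_KL(P||Q) = 0.75782 + 0.02483 - 0.06511 - 0.12828 = 0.58926 ≈ 0.5893 bits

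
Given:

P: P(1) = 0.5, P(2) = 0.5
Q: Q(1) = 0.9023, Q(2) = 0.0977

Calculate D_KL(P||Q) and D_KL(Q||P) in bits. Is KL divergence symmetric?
D_KL(P||Q) = 0.7519 bits, D_KL(Q||P) = 0.5383 bits. No, KL divergence is not symmetric.

D_KL(P||Q) = Σ P(x) log₂(P(x)/Q(x))

Computing term by term:
  P(1)·log₂(P(1)/Q(1)) = 0.5·log₂(0.5/0.9023) = -0.42584
  P(2)·log₂(P(2)/Q(2)) = 0.5·log₂(0.5/0.0977) = 1.17775

D_KL(P||Q) = -0.42584 + 1.17775 = 0.75191 ≈ 0.7519 bits

D_KL(Q||P) = Σ Q(x) log₂(Q(x)/P(x))

Computing term by term:
  Q(1)·log₂(Q(1)/P(1)) = 0.9023·log₂(0.9023/0.5) = 0.76847
  Q(2)·log₂(Q(2)/P(2)) = 0.0977·log₂(0.0977/0.5) = -0.23013

D_KL(Q||P) = 0.76847 - 0.23013 = 0.53834 ≈ 0.5383 bits

These are NOT equal (difference: 0.2136 bits). KL divergence is asymmetric: D_KL(P||Q) ≠ D_KL(Q||P) in general.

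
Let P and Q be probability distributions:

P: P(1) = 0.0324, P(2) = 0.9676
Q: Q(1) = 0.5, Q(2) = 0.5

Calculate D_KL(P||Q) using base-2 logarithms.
0.7937 bits

D_KL(P||Q) = Σ P(x) log₂(P(x)/Q(x))

Computing term by term:
  P(1)·log₂(P(1)/Q(1)) = 0.0324·log₂(0.0324/0.5) = -0.12791
  P(2)·log₂(P(2)/Q(2)) = 0.9676·log₂(0.9676/0.5) = 0.92162

D_KL(P||Q) = -0.12791 + 0.92162 = 0.79371 ≈ 0.7937 bits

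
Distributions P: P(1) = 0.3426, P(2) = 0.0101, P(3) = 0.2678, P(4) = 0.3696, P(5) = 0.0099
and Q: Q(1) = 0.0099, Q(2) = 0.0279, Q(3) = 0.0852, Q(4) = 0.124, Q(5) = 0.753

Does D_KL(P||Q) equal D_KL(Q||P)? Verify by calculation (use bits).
D_KL(P||Q) = 2.6998 bits, D_KL(Q||P) = 4.3597 bits. No — D_KL(P||Q) ≠ D_KL(Q||P) for this pair.

D_KL(P||Q) = Σ P(x) log₂(P(x)/Q(x))

Computing term by term:
  P(1)·log₂(P(1)/Q(1)) = 0.3426·log₂(0.3426/0.0099) = 1.75170
  P(2)·log₂(P(2)/Q(2)) = 0.0101·log₂(0.0101/0.0279) = -0.01481
  P(3)·log₂(P(3)/Q(3)) = 0.2678·log₂(0.2678/0.0852) = 0.44247
  P(4)·log₂(P(4)/Q(4)) = 0.3696·log₂(0.3696/0.124) = 0.58235
  P(5)·log₂(P(5)/Q(5)) = 0.0099·log₂(0.0099/0.753) = -0.06187

D_KL(P||Q) = 1.75170 - 0.01481 + 0.44247 + 0.58235 - 0.06187 = 2.69984 ≈ 2.6998 bits

D_KL(Q||P) = Σ Q(x) log₂(Q(x)/P(x))

Computing term by term:
  Q(1)·log₂(Q(1)/P(1)) = 0.0099·log₂(0.0099/0.3426) = -0.05062
  Q(2)·log₂(Q(2)/P(2)) = 0.0279·log₂(0.0279/0.0101) = 0.04090
  Q(3)·log₂(Q(3)/P(3)) = 0.0852·log₂(0.0852/0.2678) = -0.14077
  Q(4)·log₂(Q(4)/P(4)) = 0.124·log₂(0.124/0.3696) = -0.19538
  Q(5)·log₂(Q(5)/P(5)) = 0.753·log₂(0.753/0.0099) = 4.70556

D_KL(Q||P) = -0.05062 + 0.04090 - 0.14077 - 0.19538 + 4.70556 = 4.35969 ≈ 4.3597 bits

These are NOT equal (difference: 1.6599 bits). KL divergence is asymmetric: D_KL(P||Q) ≠ D_KL(Q||P) in general.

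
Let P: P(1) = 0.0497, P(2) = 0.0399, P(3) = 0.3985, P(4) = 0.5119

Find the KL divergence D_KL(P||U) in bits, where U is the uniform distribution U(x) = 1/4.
0.5759 bits

U(i) = 1/4 for all i

D_KL(P||U) = Σ P(x) log₂(P(x) / (1/4))
           = Σ P(x) log₂(P(x)) + log₂(4)
           = log₂(4) - H(P)

H(P) = -Σ P(x) log₂(P(x)):
  -P(1)·log₂(P(1)) = -(0.0497)·log₂(0.0497) = 0.21523
  -P(2)·log₂(P(2)) = -(0.0399)·log₂(0.0399) = 0.18543
  -P(3)·log₂(P(3)) = -(0.3985)·log₂(0.3985) = 0.52895
  -P(4)·log₂(P(4)) = -(0.5119)·log₂(0.5119) = 0.49453
H(P) = 0.21523 + 0.18543 + 0.52895 + 0.49453 = 1.42414 bits

log₂(4) = 2.00000 bits

D_KL(P||U) = 2.00000 - 1.42414 = 0.57586 ≈ 0.5759 bits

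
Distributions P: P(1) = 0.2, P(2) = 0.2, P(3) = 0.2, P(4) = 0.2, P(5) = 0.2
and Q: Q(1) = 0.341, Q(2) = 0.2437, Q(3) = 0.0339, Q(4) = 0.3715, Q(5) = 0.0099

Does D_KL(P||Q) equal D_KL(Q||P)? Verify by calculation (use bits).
D_KL(P||Q) = 0.9898 bits, D_KL(Q||P) = 0.5341 bits. No — D_KL(P||Q) ≠ D_KL(Q||P) for this pair.

D_KL(P||Q) = Σ P(x) log₂(P(x)/Q(x))

Computing term by term:
  P(1)·log₂(P(1)/Q(1)) = 0.2·log₂(0.2/0.341) = -0.15395
  P(2)·log₂(P(2)/Q(2)) = 0.2·log₂(0.2/0.2437) = -0.05702
  P(3)·log₂(P(3)/Q(3)) = 0.2·log₂(0.2/0.0339) = 0.51213
  P(4)·log₂(P(4)/Q(4)) = 0.2·log₂(0.2/0.3715) = -0.17867
  P(5)·log₂(P(5)/Q(5)) = 0.2·log₂(0.2/0.0099) = 0.86729

D_KL(P||Q) = -0.15395 - 0.05702 + 0.51213 - 0.17867 + 0.86729 = 0.98978 ≈ 0.9898 bits

D_KL(Q||P) = Σ Q(x) log₂(Q(x)/P(x))

Computing term by term:
  Q(1)·log₂(Q(1)/P(1)) = 0.341·log₂(0.341/0.2) = 0.26249
  Q(2)·log₂(Q(2)/P(2)) = 0.2437·log₂(0.2437/0.2) = 0.06948
  Q(3)·log₂(Q(3)/P(3)) = 0.0339·log₂(0.0339/0.2) = -0.08681
  Q(4)·log₂(Q(4)/P(4)) = 0.3715·log₂(0.3715/0.2) = 0.33188
  Q(5)·log₂(Q(5)/P(5)) = 0.0099·log₂(0.0099/0.2) = -0.04293

D_KL(Q||P) = 0.26249 + 0.06948 - 0.08681 + 0.33188 - 0.04293 = 0.53411 ≈ 0.5341 bits

These are NOT equal (difference: 0.4557 bits). KL divergence is asymmetric: D_KL(P||Q) ≠ D_KL(Q||P) in general.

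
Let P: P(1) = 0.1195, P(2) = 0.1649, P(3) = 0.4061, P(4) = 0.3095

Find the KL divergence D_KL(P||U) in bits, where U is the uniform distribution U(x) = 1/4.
0.1533 bits

U(i) = 1/4 for all i

D_KL(P||U) = Σ P(x) log₂(P(x) / (1/4))
           = Σ P(x) log₂(P(x)) + log₂(4)
           = log₂(4) - H(P)

H(P) = -Σ P(x) log₂(P(x)):
  -P(1)·log₂(P(1)) = -(0.1195)·log₂(0.1195) = 0.36626
  -P(2)·log₂(P(2)) = -(0.1649)·log₂(0.1649) = 0.42880
  -P(3)·log₂(P(3)) = -(0.4061)·log₂(0.4061) = 0.52797
  -P(4)·log₂(P(4)) = -(0.3095)·log₂(0.3095) = 0.52367
H(P) = 0.36626 + 0.42880 + 0.52797 + 0.52367 = 1.84670 bits

log₂(4) = 2.00000 bits

D_KL(P||U) = 2.00000 - 1.84670 = 0.15330 ≈ 0.1533 bits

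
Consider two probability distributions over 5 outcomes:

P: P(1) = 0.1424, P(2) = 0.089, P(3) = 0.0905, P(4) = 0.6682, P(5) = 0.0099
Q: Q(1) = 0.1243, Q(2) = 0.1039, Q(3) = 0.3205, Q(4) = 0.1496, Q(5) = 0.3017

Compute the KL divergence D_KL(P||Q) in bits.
1.2369 bits

D_KL(P||Q) = Σ P(x) log₂(P(x)/Q(x))

Computing term by term:
  P(1)·log₂(P(1)/Q(1)) = 0.1424·log₂(0.1424/0.1243) = 0.02793
  P(2)·log₂(P(2)/Q(2)) = 0.089·log₂(0.089/0.1039) = -0.01988
  P(3)·log₂(P(3)/Q(3)) = 0.0905·log₂(0.0905/0.3205) = -0.16510
  P(4)·log₂(P(4)/Q(4)) = 0.6682·log₂(0.6682/0.1496) = 1.44276
  P(5)·log₂(P(5)/Q(5)) = 0.0099·log₂(0.0099/0.3017) = -0.04880

D_KL(P||Q) = 0.02793 - 0.01988 - 0.16510 + 1.44276 - 0.04880 = 1.23691 ≈ 1.2369 bits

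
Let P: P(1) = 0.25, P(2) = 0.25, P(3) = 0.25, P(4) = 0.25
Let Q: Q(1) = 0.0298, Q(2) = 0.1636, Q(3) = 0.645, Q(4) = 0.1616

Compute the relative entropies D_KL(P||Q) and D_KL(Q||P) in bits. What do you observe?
D_KL(P||Q) = 0.7356 bits, D_KL(Q||P) = 0.5887 bits. The two directions give different values (D_KL(P||Q) exceeds D_KL(Q||P) by 0.1469 bits): KL divergence is asymmetric.

D_KL(P||Q) = Σ P(x) log₂(P(x)/Q(x))

Computing term by term:
  P(1)·log₂(P(1)/Q(1)) = 0.25·log₂(0.25/0.0298) = 0.76714
  P(2)·log₂(P(2)/Q(2)) = 0.25·log₂(0.25/0.1636) = 0.15294
  P(3)·log₂(P(3)/Q(3)) = 0.25·log₂(0.25/0.645) = -0.34184
  P(4)·log₂(P(4)/Q(4)) = 0.25·log₂(0.25/0.1616) = 0.15738

D_KL(P||Q) = 0.76714 + 0.15294 - 0.34184 + 0.15738 = 0.73562 ≈ 0.7356 bits

D_KL(Q||P) = Σ Q(x) log₂(Q(x)/P(x))

Computing term by term:
  Q(1)·log₂(Q(1)/P(1)) = 0.0298·log₂(0.0298/0.25) = -0.09144
  Q(2)·log₂(Q(2)/P(2)) = 0.1636·log₂(0.1636/0.25) = -0.10008
  Q(3)·log₂(Q(3)/P(3)) = 0.645·log₂(0.645/0.25) = 0.88195
  Q(4)·log₂(Q(4)/P(4)) = 0.1616·log₂(0.1616/0.25) = -0.10173

D_KL(Q||P) = -0.09144 - 0.10008 + 0.88195 - 0.10173 = 0.58870 ≈ 0.5887 bits

These are NOT equal (difference: 0.1469 bits). KL divergence is asymmetric: D_KL(P||Q) ≠ D_KL(Q||P) in general.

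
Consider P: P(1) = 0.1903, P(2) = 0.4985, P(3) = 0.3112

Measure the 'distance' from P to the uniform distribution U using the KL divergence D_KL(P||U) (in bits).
0.1047 bits

U(i) = 1/3 for all i

D_KL(P||U) = Σ P(x) log₂(P(x) / (1/3))
           = Σ P(x) log₂(P(x)) + log₂(3)
           = log₂(3) - H(P)

H(P) = -Σ P(x) log₂(P(x)):
  -P(1)·log₂(P(1)) = -(0.1903)·log₂(0.1903) = 0.45551
  -P(2)·log₂(P(2)) = -(0.4985)·log₂(0.4985) = 0.50066
  -P(3)·log₂(P(3)) = -(0.3112)·log₂(0.3112) = 0.52409
H(P) = 0.45551 + 0.50066 + 0.52409 = 1.48026 bits

log₂(3) = 1.58496 bits

D_KL(P||U) = 1.58496 - 1.48026 = 0.10470 ≈ 0.1047 bits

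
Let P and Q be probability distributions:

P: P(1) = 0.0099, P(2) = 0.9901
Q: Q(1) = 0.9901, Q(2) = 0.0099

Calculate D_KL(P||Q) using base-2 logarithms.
6.5125 bits

D_KL(P||Q) = Σ P(x) log₂(P(x)/Q(x))

Computing term by term:
  P(1)·log₂(P(1)/Q(1)) = 0.0099·log₂(0.0099/0.9901) = -0.06578
  P(2)·log₂(P(2)/Q(2)) = 0.9901·log₂(0.9901/0.0099) = 6.57823

D_KL(P||Q) = -0.06578 + 6.57823 = 6.51245 ≈ 6.5125 bits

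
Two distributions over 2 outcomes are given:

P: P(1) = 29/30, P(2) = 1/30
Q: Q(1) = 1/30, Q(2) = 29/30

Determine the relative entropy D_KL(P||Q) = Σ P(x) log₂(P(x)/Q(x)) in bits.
4.5341 bits

D_KL(P||Q) = Σ P(x) log₂(P(x)/Q(x))

Computing term by term:
  P(1)·log₂(P(1)/Q(1)) = (29/30)·log₂((29/30)/(1/30)) = 4.69605
  P(2)·log₂(P(2)/Q(2)) = (1/30)·log₂((1/30)/(29/30)) = -0.16193

D_KL(P||Q) = 4.69605 - 0.16193 = 4.53412 ≈ 4.5341 bits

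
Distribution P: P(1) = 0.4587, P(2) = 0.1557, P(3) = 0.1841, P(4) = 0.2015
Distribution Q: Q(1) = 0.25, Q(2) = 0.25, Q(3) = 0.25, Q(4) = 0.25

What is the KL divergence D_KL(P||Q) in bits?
0.1513 bits

D_KL(P||Q) = Σ P(x) log₂(P(x)/Q(x))

Computing term by term:
  P(1)·log₂(P(1)/Q(1)) = 0.4587·log₂(0.4587/0.25) = 0.40165
  P(2)·log₂(P(2)/Q(2)) = 0.1557·log₂(0.1557/0.25) = -0.10637
  P(3)·log₂(P(3)/Q(3)) = 0.1841·log₂(0.1841/0.25) = -0.08127
  P(4)·log₂(P(4)/Q(4)) = 0.2015·log₂(0.2015/0.25) = -0.06270

D_KL(P||Q) = 0.40165 - 0.10637 - 0.08127 - 0.06270 = 0.15131 ≈ 0.1513 bits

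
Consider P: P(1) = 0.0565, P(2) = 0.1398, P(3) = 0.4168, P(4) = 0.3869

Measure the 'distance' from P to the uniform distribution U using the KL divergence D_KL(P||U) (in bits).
0.3127 bits

U(i) = 1/4 for all i

D_KL(P||U) = Σ P(x) log₂(P(x) / (1/4))
           = Σ P(x) log₂(P(x)) + log₂(4)
           = log₂(4) - H(P)

H(P) = -Σ P(x) log₂(P(x)):
  -P(1)·log₂(P(1)) = -(0.0565)·log₂(0.0565) = 0.23423
  -P(2)·log₂(P(2)) = -(0.1398)·log₂(0.1398) = 0.39683
  -P(3)·log₂(P(3)) = -(0.4168)·log₂(0.4168) = 0.52624
  -P(4)·log₂(P(4)) = -(0.3869)·log₂(0.3869) = 0.53004
H(P) = 0.23423 + 0.39683 + 0.52624 + 0.53004 = 1.68734 bits

log₂(4) = 2.00000 bits

D_KL(P||U) = 2.00000 - 1.68734 = 0.31266 ≈ 0.3127 bits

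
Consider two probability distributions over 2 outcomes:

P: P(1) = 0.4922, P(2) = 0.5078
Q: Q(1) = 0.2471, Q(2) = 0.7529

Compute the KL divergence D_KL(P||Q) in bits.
0.2008 bits

D_KL(P||Q) = Σ P(x) log₂(P(x)/Q(x))

Computing term by term:
  P(1)·log₂(P(1)/Q(1)) = 0.4922·log₂(0.4922/0.2471) = 0.48932
  P(2)·log₂(P(2)/Q(2)) = 0.5078·log₂(0.5078/0.7529) = -0.28853

D_KL(P||Q) = 0.48932 - 0.28853 = 0.20079 ≈ 0.2008 bits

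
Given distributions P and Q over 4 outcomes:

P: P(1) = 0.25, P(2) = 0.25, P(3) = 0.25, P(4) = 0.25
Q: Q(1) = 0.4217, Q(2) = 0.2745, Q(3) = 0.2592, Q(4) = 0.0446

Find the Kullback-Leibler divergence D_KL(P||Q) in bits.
0.3864 bits

D_KL(P||Q) = Σ P(x) log₂(P(x)/Q(x))

Computing term by term:
  P(1)·log₂(P(1)/Q(1)) = 0.25·log₂(0.25/0.4217) = -0.18857
  P(2)·log₂(P(2)/Q(2)) = 0.25·log₂(0.25/0.2745) = -0.03372
  P(3)·log₂(P(3)/Q(3)) = 0.25·log₂(0.25/0.2592) = -0.01303
  P(4)·log₂(P(4)/Q(4)) = 0.25·log₂(0.25/0.0446) = 0.62170

D_KL(P||Q) = -0.18857 - 0.03372 - 0.01303 + 0.62170 = 0.38638 ≈ 0.3864 bits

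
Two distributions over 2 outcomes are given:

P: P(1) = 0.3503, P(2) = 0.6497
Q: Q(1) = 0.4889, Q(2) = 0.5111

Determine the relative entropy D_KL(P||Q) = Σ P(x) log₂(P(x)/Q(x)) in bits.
0.0564 bits

D_KL(P||Q) = Σ P(x) log₂(P(x)/Q(x))

Computing term by term:
  P(1)·log₂(P(1)/Q(1)) = 0.3503·log₂(0.3503/0.4889) = -0.16848
  P(2)·log₂(P(2)/Q(2)) = 0.6497·log₂(0.6497/0.5111) = 0.22491

D_KL(P||Q) = -0.16848 + 0.22491 = 0.05643 ≈ 0.0564 bits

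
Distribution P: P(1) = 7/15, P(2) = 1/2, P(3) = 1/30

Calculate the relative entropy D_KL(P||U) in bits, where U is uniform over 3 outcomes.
0.4083 bits

U(i) = 1/3 for all i

D_KL(P||U) = Σ P(x) log₂(P(x) / (1/3))
           = Σ P(x) log₂(P(x)) + log₂(3)
           = log₂(3) - H(P)

H(P) = -Σ P(x) log₂(P(x)):
  -P(1)·log₂(P(1)) = -(7/15)·log₂(7/15) = 0.51312
  -P(2)·log₂(P(2)) = -(1/2)·log₂(1/2) = 0.50000
  -P(3)·log₂(P(3)) = -(1/30)·log₂(1/30) = 0.16356
H(P) = 0.51312 + 0.50000 + 0.16356 = 1.17668 bits

log₂(3) = 1.58496 bits

D_KL(P||U) = 1.58496 - 1.17668 = 0.40828 ≈ 0.4083 bits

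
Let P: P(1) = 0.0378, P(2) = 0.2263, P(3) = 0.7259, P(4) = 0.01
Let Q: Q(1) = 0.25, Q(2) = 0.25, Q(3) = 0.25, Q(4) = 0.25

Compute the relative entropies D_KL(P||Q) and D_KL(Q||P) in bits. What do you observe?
D_KL(P||Q) = 0.9343 bits, D_KL(Q||P) = 1.4938 bits. The two directions give different values (D_KL(Q||P) exceeds D_KL(P||Q) by 0.5595 bits): KL divergence is asymmetric.

D_KL(P||Q) = Σ P(x) log₂(P(x)/Q(x))

Computing term by term:
  P(1)·log₂(P(1)/Q(1)) = 0.0378·log₂(0.0378/0.25) = -0.10302
  P(2)·log₂(P(2)/Q(2)) = 0.2263·log₂(0.2263/0.25) = -0.03252
  P(3)·log₂(P(3)/Q(3)) = 0.7259·log₂(0.7259/0.25) = 1.11632
  P(4)·log₂(P(4)/Q(4)) = 0.01·log₂(0.01/0.25) = -0.04644

D_KL(P||Q) = -0.10302 - 0.03252 + 1.11632 - 0.04644 = 0.93434 ≈ 0.9343 bits

D_KL(Q||P) = Σ Q(x) log₂(Q(x)/P(x))

Computing term by term:
  Q(1)·log₂(Q(1)/P(1)) = 0.25·log₂(0.25/0.0378) = 0.68137
  Q(2)·log₂(Q(2)/P(2)) = 0.25·log₂(0.25/0.2263) = 0.03592
  Q(3)·log₂(Q(3)/P(3)) = 0.25·log₂(0.25/0.7259) = -0.38446
  Q(4)·log₂(Q(4)/P(4)) = 0.25·log₂(0.25/0.01) = 1.16096

D_KL(Q||P) = 0.68137 + 0.03592 - 0.38446 + 1.16096 = 1.49379 ≈ 1.4938 bits

These are NOT equal (difference: 0.5595 bits). KL divergence is asymmetric: D_KL(P||Q) ≠ D_KL(Q||P) in general.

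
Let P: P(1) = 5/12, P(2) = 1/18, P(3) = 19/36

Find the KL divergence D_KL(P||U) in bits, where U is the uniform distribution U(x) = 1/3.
0.3404 bits

U(i) = 1/3 for all i

D_KL(P||U) = Σ P(x) log₂(P(x) / (1/3))
           = Σ P(x) log₂(P(x)) + log₂(3)
           = log₂(3) - H(P)

H(P) = -Σ P(x) log₂(P(x)):
  -P(1)·log₂(P(1)) = -(5/12)·log₂(5/12) = 0.52626
  -P(2)·log₂(P(2)) = -(1/18)·log₂(1/18) = 0.23166
  -P(3)·log₂(P(3)) = -(19/36)·log₂(19/36) = 0.48661
H(P) = 0.52626 + 0.23166 + 0.48661 = 1.24453 bits

log₂(3) = 1.58496 bits

D_KL(P||U) = 1.58496 - 1.24453 = 0.34043 ≈ 0.3404 bits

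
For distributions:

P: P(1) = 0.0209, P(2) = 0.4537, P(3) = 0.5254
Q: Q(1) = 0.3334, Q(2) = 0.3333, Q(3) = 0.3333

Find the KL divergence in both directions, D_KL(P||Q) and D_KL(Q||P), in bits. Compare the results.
D_KL(P||Q) = 0.4633 bits, D_KL(Q||P) = 0.9650 bits. D_KL(Q||P) is larger than D_KL(P||Q) by 0.5017 bits; the two directions differ.

D_KL(P||Q) = Σ P(x) log₂(P(x)/Q(x))

Computing term by term:
  P(1)·log₂(P(1)/Q(1)) = 0.0209·log₂(0.0209/0.3334) = -0.08351
  P(2)·log₂(P(2)/Q(2)) = 0.4537·log₂(0.4537/0.3333) = 0.20186
  P(3)·log₂(P(3)/Q(3)) = 0.5254·log₂(0.5254/0.3333) = 0.34497

D_KL(P||Q) = -0.08351 + 0.20186 + 0.34497 = 0.46332 ≈ 0.4633 bits

D_KL(Q||P) = Σ Q(x) log₂(Q(x)/P(x))

Computing term by term:
  Q(1)·log₂(Q(1)/P(1)) = 0.3334·log₂(0.3334/0.0209) = 1.33216
  Q(2)·log₂(Q(2)/P(2)) = 0.3333·log₂(0.3333/0.4537) = -0.14829
  Q(3)·log₂(Q(3)/P(3)) = 0.3333·log₂(0.3333/0.5254) = -0.21884

D_KL(Q||P) = 1.33216 - 0.14829 - 0.21884 = 0.96503 ≈ 0.9650 bits

These are NOT equal (difference: 0.5017 bits). KL divergence is asymmetric: D_KL(P||Q) ≠ D_KL(Q||P) in general.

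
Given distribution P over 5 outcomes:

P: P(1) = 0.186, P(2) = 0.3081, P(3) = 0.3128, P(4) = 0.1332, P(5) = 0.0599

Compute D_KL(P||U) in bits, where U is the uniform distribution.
0.1921 bits

U(i) = 1/5 for all i

D_KL(P||U) = Σ P(x) log₂(P(x) / (1/5))
           = Σ P(x) log₂(P(x)) + log₂(5)
           = log₂(5) - H(P)

H(P) = -Σ P(x) log₂(P(x)):
  -P(1)·log₂(P(1)) = -(0.186)·log₂(0.186) = 0.45135
  -P(2)·log₂(P(2)) = -(0.3081)·log₂(0.3081) = 0.52332
  -P(3)·log₂(P(3)) = -(0.3128)·log₂(0.3128) = 0.52447
  -P(4)·log₂(P(4)) = -(0.1332)·log₂(0.1332) = 0.38739
  -P(5)·log₂(P(5)) = -(0.0599)·log₂(0.0599) = 0.24327
H(P) = 0.45135 + 0.52332 + 0.52447 + 0.38739 + 0.24327 = 2.12980 bits

log₂(5) = 2.32193 bits

D_KL(P||U) = 2.32193 - 2.12980 = 0.19213 ≈ 0.1921 bits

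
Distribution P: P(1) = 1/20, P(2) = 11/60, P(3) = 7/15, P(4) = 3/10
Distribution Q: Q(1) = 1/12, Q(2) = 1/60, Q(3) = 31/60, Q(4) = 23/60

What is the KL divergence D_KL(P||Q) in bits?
0.4228 bits

D_KL(P||Q) = Σ P(x) log₂(P(x)/Q(x))

Computing term by term:
  P(1)·log₂(P(1)/Q(1)) = (1/20)·log₂((1/20)/(1/12)) = -0.03685
  P(2)·log₂(P(2)/Q(2)) = (11/60)·log₂((11/60)/(1/60)) = 0.63423
  P(3)·log₂(P(3)/Q(3)) = (7/15)·log₂((7/15)/(31/60)) = -0.06853
  P(4)·log₂(P(4)/Q(4)) = (3/10)·log₂((3/10)/(23/60)) = -0.10609

D_KL(P||Q) = -0.03685 + 0.63423 - 0.06853 - 0.10609 = 0.42276 ≈ 0.4228 bits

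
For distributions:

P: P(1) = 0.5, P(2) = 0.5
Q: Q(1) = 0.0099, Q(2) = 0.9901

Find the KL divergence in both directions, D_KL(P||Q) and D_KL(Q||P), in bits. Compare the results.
D_KL(P||Q) = 2.3364 bits, D_KL(Q||P) = 0.9199 bits. D_KL(P||Q) is larger than D_KL(Q||P) by 1.4165 bits; the two directions differ.

D_KL(P||Q) = Σ P(x) log₂(P(x)/Q(x))

Computing term by term:
  P(1)·log₂(P(1)/Q(1)) = 0.5·log₂(0.5/0.0099) = 2.82918
  P(2)·log₂(P(2)/Q(2)) = 0.5·log₂(0.5/0.9901) = -0.49282

D_KL(P||Q) = 2.82918 - 0.49282 = 2.33636 ≈ 2.3364 bits

D_KL(Q||P) = Σ Q(x) log₂(Q(x)/P(x))

Computing term by term:
  Q(1)·log₂(Q(1)/P(1)) = 0.0099·log₂(0.0099/0.5) = -0.05602
  Q(2)·log₂(Q(2)/P(2)) = 0.9901·log₂(0.9901/0.5) = 0.97589

D_KL(Q||P) = -0.05602 + 0.97589 = 0.91987 ≈ 0.9199 bits

These are NOT equal (difference: 1.4165 bits). KL divergence is asymmetric: D_KL(P||Q) ≠ D_KL(Q||P) in general.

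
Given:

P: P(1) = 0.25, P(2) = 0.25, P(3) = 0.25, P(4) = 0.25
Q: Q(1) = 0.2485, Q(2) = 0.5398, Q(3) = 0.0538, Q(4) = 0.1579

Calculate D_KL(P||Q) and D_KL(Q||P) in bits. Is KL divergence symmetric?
D_KL(P||Q) = 0.4443 bits, D_KL(Q||P) = 0.3734 bits. No, KL divergence is not symmetric.

D_KL(P||Q) = Σ P(x) log₂(P(x)/Q(x))

Computing term by term:
  P(1)·log₂(P(1)/Q(1)) = 0.25·log₂(0.25/0.2485) = 0.00217
  P(2)·log₂(P(2)/Q(2)) = 0.25·log₂(0.25/0.5398) = -0.27762
  P(3)·log₂(P(3)/Q(3)) = 0.25·log₂(0.25/0.0538) = 0.55406
  P(4)·log₂(P(4)/Q(4)) = 0.25·log₂(0.25/0.1579) = 0.16573

D_KL(P||Q) = 0.00217 - 0.27762 + 0.55406 + 0.16573 = 0.44434 ≈ 0.4443 bits

D_KL(Q||P) = Σ Q(x) log₂(Q(x)/P(x))

Computing term by term:
  Q(1)·log₂(Q(1)/P(1)) = 0.2485·log₂(0.2485/0.25) = -0.00216
  Q(2)·log₂(Q(2)/P(2)) = 0.5398·log₂(0.5398/0.25) = 0.59945
  Q(3)·log₂(Q(3)/P(3)) = 0.0538·log₂(0.0538/0.25) = -0.11923
  Q(4)·log₂(Q(4)/P(4)) = 0.1579·log₂(0.1579/0.25) = -0.10467

D_KL(Q||P) = -0.00216 + 0.59945 - 0.11923 - 0.10467 = 0.37339 ≈ 0.3734 bits

These are NOT equal (difference: 0.0709 bits). KL divergence is asymmetric: D_KL(P||Q) ≠ D_KL(Q||P) in general.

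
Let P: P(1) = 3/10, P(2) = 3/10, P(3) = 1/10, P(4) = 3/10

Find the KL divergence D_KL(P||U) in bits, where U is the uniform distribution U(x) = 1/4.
0.1045 bits

U(i) = 1/4 for all i

D_KL(P||U) = Σ P(x) log₂(P(x) / (1/4))
           = Σ P(x) log₂(P(x)) + log₂(4)
           = log₂(4) - H(P)

H(P) = -Σ P(x) log₂(P(x)):
  -P(1)·log₂(P(1)) = -(3/10)·log₂(3/10) = 0.52109
  -P(2)·log₂(P(2)) = -(3/10)·log₂(3/10) = 0.52109
  -P(3)·log₂(P(3)) = -(1/10)·log₂(1/10) = 0.33219
  -P(4)·log₂(P(4)) = -(3/10)·log₂(3/10) = 0.52109
H(P) = 0.52109 + 0.52109 + 0.33219 + 0.52109 = 1.89546 bits

log₂(4) = 2.00000 bits

D_KL(P||U) = 2.00000 - 1.89546 = 0.10454 ≈ 0.1045 bits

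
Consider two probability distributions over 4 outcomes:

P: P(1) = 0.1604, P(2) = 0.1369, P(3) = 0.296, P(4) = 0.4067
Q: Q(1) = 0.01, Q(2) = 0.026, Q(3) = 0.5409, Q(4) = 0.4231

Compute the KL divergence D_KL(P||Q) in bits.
0.6896 bits

D_KL(P||Q) = Σ P(x) log₂(P(x)/Q(x))

Computing term by term:
  P(1)·log₂(P(1)/Q(1)) = 0.1604·log₂(0.1604/0.01) = 0.64218
  P(2)·log₂(P(2)/Q(2)) = 0.1369·log₂(0.1369/0.026) = 0.32809
  P(3)·log₂(P(3)/Q(3)) = 0.296·log₂(0.296/0.5409) = -0.25745
  P(4)·log₂(P(4)/Q(4)) = 0.4067·log₂(0.4067/0.4231) = -0.02320

D_KL(P||Q) = 0.64218 + 0.32809 - 0.25745 - 0.02320 = 0.68962 ≈ 0.6896 bits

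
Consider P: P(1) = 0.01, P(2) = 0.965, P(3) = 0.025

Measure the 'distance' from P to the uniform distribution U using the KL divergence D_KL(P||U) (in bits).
1.3359 bits

U(i) = 1/3 for all i

D_KL(P||U) = Σ P(x) log₂(P(x) / (1/3))
           = Σ P(x) log₂(P(x)) + log₂(3)
           = log₂(3) - H(P)

H(P) = -Σ P(x) log₂(P(x)):
  -P(1)·log₂(P(1)) = -(0.01)·log₂(0.01) = 0.06644
  -P(2)·log₂(P(2)) = -(0.965)·log₂(0.965) = 0.04960
  -P(3)·log₂(P(3)) = -(0.025)·log₂(0.025) = 0.13305
H(P) = 0.06644 + 0.04960 + 0.13305 = 0.24909 bits

log₂(3) = 1.58496 bits

D_KL(P||U) = 1.58496 - 0.24909 = 1.33587 ≈ 1.3359 bits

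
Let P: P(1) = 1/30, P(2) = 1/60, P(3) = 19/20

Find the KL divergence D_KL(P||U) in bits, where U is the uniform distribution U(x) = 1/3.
1.2527 bits

U(i) = 1/3 for all i

D_KL(P||U) = Σ P(x) log₂(P(x) / (1/3))
           = Σ P(x) log₂(P(x)) + log₂(3)
           = log₂(3) - H(P)

H(P) = -Σ P(x) log₂(P(x)):
  -P(1)·log₂(P(1)) = -(1/30)·log₂(1/30) = 0.16356
  -P(2)·log₂(P(2)) = -(1/60)·log₂(1/60) = 0.09845
  -P(3)·log₂(P(3)) = -(19/20)·log₂(19/20) = 0.07030
H(P) = 0.16356 + 0.09845 + 0.07030 = 0.33231 bits

log₂(3) = 1.58496 bits

D_KL(P||U) = 1.58496 - 0.33231 = 1.25265 ≈ 1.2527 bits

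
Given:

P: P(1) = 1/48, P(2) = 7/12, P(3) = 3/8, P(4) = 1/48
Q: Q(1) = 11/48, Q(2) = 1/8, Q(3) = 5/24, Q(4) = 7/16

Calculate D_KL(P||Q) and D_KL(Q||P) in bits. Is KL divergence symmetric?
D_KL(P||Q) = 1.4508 bits, D_KL(Q||P) = 2.2600 bits. No, KL divergence is not symmetric.

D_KL(P||Q) = Σ P(x) log₂(P(x)/Q(x))

Computing term by term:
  P(1)·log₂(P(1)/Q(1)) = (1/48)·log₂((1/48)/(11/48)) = -0.07207
  P(2)·log₂(P(2)/Q(2)) = (7/12)·log₂((7/12)/(1/8)) = 1.29640
  P(3)·log₂(P(3)/Q(3)) = (3/8)·log₂((3/8)/(5/24)) = 0.31800
  P(4)·log₂(P(4)/Q(4)) = (1/48)·log₂((1/48)/(7/16)) = -0.09151

D_KL(P||Q) = -0.07207 + 1.29640 + 0.31800 - 0.09151 = 1.45082 ≈ 1.4508 bits

D_KL(Q||P) = Σ Q(x) log₂(Q(x)/P(x))

Computing term by term:
  Q(1)·log₂(Q(1)/P(1)) = (11/48)·log₂((11/48)/(1/48)) = 0.79279
  Q(2)·log₂(Q(2)/P(2)) = (1/8)·log₂((1/8)/(7/12)) = -0.27780
  Q(3)·log₂(Q(3)/P(3)) = (5/24)·log₂((5/24)/(3/8)) = -0.17667
  Q(4)·log₂(Q(4)/P(4)) = (7/16)·log₂((7/16)/(1/48)) = 1.92164

D_KL(Q||P) = 0.79279 - 0.27780 - 0.17667 + 1.92164 = 2.25996 ≈ 2.2600 bits

These are NOT equal (difference: 0.8092 bits). KL divergence is asymmetric: D_KL(P||Q) ≠ D_KL(Q||P) in general.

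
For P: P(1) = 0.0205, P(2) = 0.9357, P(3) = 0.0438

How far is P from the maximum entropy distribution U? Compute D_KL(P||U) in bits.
1.1826 bits

U(i) = 1/3 for all i

D_KL(P||U) = Σ P(x) log₂(P(x) / (1/3))
           = Σ P(x) log₂(P(x)) + log₂(3)
           = log₂(3) - H(P)

H(P) = -Σ P(x) log₂(P(x)):
  -P(1)·log₂(P(1)) = -(0.0205)·log₂(0.0205) = 0.11497
  -P(2)·log₂(P(2)) = -(0.9357)·log₂(0.9357) = 0.08972
  -P(3)·log₂(P(3)) = -(0.0438)·log₂(0.0438) = 0.19767
H(P) = 0.11497 + 0.08972 + 0.19767 = 0.40236 bits

log₂(3) = 1.58496 bits

D_KL(P||U) = 1.58496 - 0.40236 = 1.18260 ≈ 1.1826 bits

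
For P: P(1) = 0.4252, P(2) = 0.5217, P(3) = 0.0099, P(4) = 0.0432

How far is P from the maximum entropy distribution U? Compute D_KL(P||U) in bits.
0.7239 bits

U(i) = 1/4 for all i

D_KL(P||U) = Σ P(x) log₂(P(x) / (1/4))
           = Σ P(x) log₂(P(x)) + log₂(4)
           = log₂(4) - H(P)

H(P) = -Σ P(x) log₂(P(x)):
  -P(1)·log₂(P(1)) = -(0.4252)·log₂(0.4252) = 0.52461
  -P(2)·log₂(P(2)) = -(0.5217)·log₂(0.5217) = 0.48972
  -P(3)·log₂(P(3)) = -(0.0099)·log₂(0.0099) = 0.06592
  -P(4)·log₂(P(4)) = -(0.0432)·log₂(0.0432) = 0.19582
H(P) = 0.52461 + 0.48972 + 0.06592 + 0.19582 = 1.27607 bits

log₂(4) = 2.00000 bits

D_KL(P||U) = 2.00000 - 1.27607 = 0.72393 ≈ 0.7239 bits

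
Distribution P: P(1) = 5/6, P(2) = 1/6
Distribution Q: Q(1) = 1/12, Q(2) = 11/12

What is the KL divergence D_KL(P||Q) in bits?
2.3584 bits

D_KL(P||Q) = Σ P(x) log₂(P(x)/Q(x))

Computing term by term:
  P(1)·log₂(P(1)/Q(1)) = (5/6)·log₂((5/6)/(1/12)) = 2.76827
  P(2)·log₂(P(2)/Q(2)) = (1/6)·log₂((1/6)/(11/12)) = -0.40991

D_KL(P||Q) = 2.76827 - 0.40991 = 2.35836 ≈ 2.3584 bits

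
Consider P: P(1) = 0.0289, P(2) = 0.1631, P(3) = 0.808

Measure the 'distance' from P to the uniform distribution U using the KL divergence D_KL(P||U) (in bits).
0.7620 bits

U(i) = 1/3 for all i

D_KL(P||U) = Σ P(x) log₂(P(x) / (1/3))
           = Σ P(x) log₂(P(x)) + log₂(3)
           = log₂(3) - H(P)

H(P) = -Σ P(x) log₂(P(x)):
  -P(1)·log₂(P(1)) = -(0.0289)·log₂(0.0289) = 0.14776
  -P(2)·log₂(P(2)) = -(0.1631)·log₂(0.1631) = 0.42670
  -P(3)·log₂(P(3)) = -(0.808)·log₂(0.808) = 0.24852
H(P) = 0.14776 + 0.42670 + 0.24852 = 0.82298 bits

log₂(3) = 1.58496 bits

D_KL(P||U) = 1.58496 - 0.82298 = 0.76198 ≈ 0.7620 bits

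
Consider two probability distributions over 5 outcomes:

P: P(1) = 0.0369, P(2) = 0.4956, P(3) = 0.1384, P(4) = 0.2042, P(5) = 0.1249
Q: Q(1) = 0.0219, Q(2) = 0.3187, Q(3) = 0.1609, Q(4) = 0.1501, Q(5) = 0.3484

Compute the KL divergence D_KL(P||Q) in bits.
0.2192 bits

D_KL(P||Q) = Σ P(x) log₂(P(x)/Q(x))

Computing term by term:
  P(1)·log₂(P(1)/Q(1)) = 0.0369·log₂(0.0369/0.0219) = 0.02777
  P(2)·log₂(P(2)/Q(2)) = 0.4956·log₂(0.4956/0.3187) = 0.31569
  P(3)·log₂(P(3)/Q(3)) = 0.1384·log₂(0.1384/0.1609) = -0.03008
  P(4)·log₂(P(4)/Q(4)) = 0.2042·log₂(0.2042/0.1501) = 0.09068
  P(5)·log₂(P(5)/Q(5)) = 0.1249·log₂(0.1249/0.3484) = -0.18485

D_KL(P||Q) = 0.02777 + 0.31569 - 0.03008 + 0.09068 - 0.18485 = 0.21921 ≈ 0.2192 bits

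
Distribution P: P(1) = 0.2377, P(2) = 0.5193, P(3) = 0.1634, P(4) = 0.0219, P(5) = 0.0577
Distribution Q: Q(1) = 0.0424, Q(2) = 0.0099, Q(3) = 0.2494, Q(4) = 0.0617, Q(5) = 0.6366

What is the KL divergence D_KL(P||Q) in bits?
3.2257 bits

D_KL(P||Q) = Σ P(x) log₂(P(x)/Q(x))

Computing term by term:
  P(1)·log₂(P(1)/Q(1)) = 0.2377·log₂(0.2377/0.0424) = 0.59116
  P(2)·log₂(P(2)/Q(2)) = 0.5193·log₂(0.5193/0.0099) = 2.96676
  P(3)·log₂(P(3)/Q(3)) = 0.1634·log₂(0.1634/0.2494) = -0.09968
  P(4)·log₂(P(4)/Q(4)) = 0.0219·log₂(0.0219/0.0617) = -0.03273
  P(5)·log₂(P(5)/Q(5)) = 0.0577·log₂(0.0577/0.6366) = -0.19986

D_KL(P||Q) = 0.59116 + 2.96676 - 0.09968 - 0.03273 - 0.19986 = 3.22565 ≈ 3.2257 bits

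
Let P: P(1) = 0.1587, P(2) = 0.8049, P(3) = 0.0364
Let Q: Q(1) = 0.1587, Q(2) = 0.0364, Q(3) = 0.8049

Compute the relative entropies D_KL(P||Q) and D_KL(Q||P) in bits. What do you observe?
D_KL(P||Q) = 3.4327 bits, D_KL(Q||P) = 3.4327 bits. The two directions give the same value here, because Q is a self-inverse relabeling of P; in general KL divergence is asymmetric.

D_KL(P||Q) = Σ P(x) log₂(P(x)/Q(x))

Computing term by term:
  P(1)·log₂(P(1)/Q(1)) = 0.1587·log₂(0.1587/0.1587) = 0.00000
  P(2)·log₂(P(2)/Q(2)) = 0.8049·log₂(0.8049/0.0364) = 3.59533
  P(3)·log₂(P(3)/Q(3)) = 0.0364·log₂(0.0364/0.8049) = -0.16259

D_KL(P||Q) = 0.00000 + 3.59533 - 0.16259 = 3.43274 ≈ 3.4327 bits

D_KL(Q||P) = Σ Q(x) log₂(Q(x)/P(x))

Computing term by term:
  Q(1)·log₂(Q(1)/P(1)) = 0.1587·log₂(0.1587/0.1587) = 0.00000
  Q(2)·log₂(Q(2)/P(2)) = 0.0364·log₂(0.0364/0.8049) = -0.16259
  Q(3)·log₂(Q(3)/P(3)) = 0.8049·log₂(0.8049/0.0364) = 3.59533

D_KL(Q||P) = 0.00000 - 0.16259 + 3.59533 = 3.43274 ≈ 3.4327 bits

These ARE equal here. Q is P with outcomes relabeled (Q(2) = P(3), Q(3) = P(2)) by a relabeling that is its own inverse, so the two sums contain exactly the same terms in a different order. This is a special case — KL divergence is not symmetric in general: D_KL(P||Q) ≠ D_KL(Q||P) for most P, Q.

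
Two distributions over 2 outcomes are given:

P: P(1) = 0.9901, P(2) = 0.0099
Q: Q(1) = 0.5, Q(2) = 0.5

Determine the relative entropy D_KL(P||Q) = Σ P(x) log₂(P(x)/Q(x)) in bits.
0.9199 bits

D_KL(P||Q) = Σ P(x) log₂(P(x)/Q(x))

Computing term by term:
  P(1)·log₂(P(1)/Q(1)) = 0.9901·log₂(0.9901/0.5) = 0.97589
  P(2)·log₂(P(2)/Q(2)) = 0.0099·log₂(0.0099/0.5) = -0.05602

D_KL(P||Q) = 0.97589 - 0.05602 = 0.91987 ≈ 0.9199 bits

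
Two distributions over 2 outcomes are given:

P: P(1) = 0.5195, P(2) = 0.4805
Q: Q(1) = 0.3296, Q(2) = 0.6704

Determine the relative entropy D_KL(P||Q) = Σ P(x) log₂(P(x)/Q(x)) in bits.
0.1101 bits

D_KL(P||Q) = Σ P(x) log₂(P(x)/Q(x))

Computing term by term:
  P(1)·log₂(P(1)/Q(1)) = 0.5195·log₂(0.5195/0.3296) = 0.34100
  P(2)·log₂(P(2)/Q(2)) = 0.4805·log₂(0.4805/0.6704) = -0.23087

D_KL(P||Q) = 0.34100 - 0.23087 = 0.11013 ≈ 0.1101 bits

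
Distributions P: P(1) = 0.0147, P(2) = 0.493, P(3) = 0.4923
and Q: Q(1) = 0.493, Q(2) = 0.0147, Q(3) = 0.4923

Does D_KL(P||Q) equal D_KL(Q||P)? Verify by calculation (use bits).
D_KL(P||Q) = 2.4239 bits, D_KL(Q||P) = 2.4239 bits. Yes — for this pair D_KL(P||Q) = D_KL(Q||P).

D_KL(P||Q) = Σ P(x) log₂(P(x)/Q(x))

Computing term by term:
  P(1)·log₂(P(1)/Q(1)) = 0.0147·log₂(0.0147/0.493) = -0.07450
  P(2)·log₂(P(2)/Q(2)) = 0.493·log₂(0.493/0.0147) = 2.49838
  P(3)·log₂(P(3)/Q(3)) = 0.4923·log₂(0.4923/0.4923) = 0.00000

D_KL(P||Q) = -0.07450 + 2.49838 + 0.00000 = 2.42388 ≈ 2.4239 bits

D_KL(Q||P) = Σ Q(x) log₂(Q(x)/P(x))

Computing term by term:
  Q(1)·log₂(Q(1)/P(1)) = 0.493·log₂(0.493/0.0147) = 2.49838
  Q(2)·log₂(Q(2)/P(2)) = 0.0147·log₂(0.0147/0.493) = -0.07450
  Q(3)·log₂(Q(3)/P(3)) = 0.4923·log₂(0.4923/0.4923) = 0.00000

D_KL(Q||P) = 2.49838 - 0.07450 + 0.00000 = 2.42388 ≈ 2.4239 bits

These ARE equal here. Q is P with outcomes relabeled (Q(1) = P(2), Q(2) = P(1)) by a relabeling that is its own inverse, so the two sums contain exactly the same terms in a different order. This is a special case — KL divergence is not symmetric in general: D_KL(P||Q) ≠ D_KL(Q||P) for most P, Q.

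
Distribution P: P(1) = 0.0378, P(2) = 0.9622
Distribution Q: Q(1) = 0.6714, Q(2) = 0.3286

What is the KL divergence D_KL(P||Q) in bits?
1.3345 bits

D_KL(P||Q) = Σ P(x) log₂(P(x)/Q(x))

Computing term by term:
  P(1)·log₂(P(1)/Q(1)) = 0.0378·log₂(0.0378/0.6714) = -0.15690
  P(2)·log₂(P(2)/Q(2)) = 0.9622·log₂(0.9622/0.3286) = 1.49141

D_KL(P||Q) = -0.15690 + 1.49141 = 1.33451 ≈ 1.3345 bits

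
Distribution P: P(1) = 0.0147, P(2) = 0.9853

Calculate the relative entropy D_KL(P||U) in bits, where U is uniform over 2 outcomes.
0.8895 bits

U(i) = 1/2 for all i

D_KL(P||U) = Σ P(x) log₂(P(x) / (1/2))
           = Σ P(x) log₂(P(x)) + log₂(2)
           = log₂(2) - H(P)

H(P) = -Σ P(x) log₂(P(x)):
  -P(1)·log₂(P(1)) = -(0.0147)·log₂(0.0147) = 0.08949
  -P(2)·log₂(P(2)) = -(0.9853)·log₂(0.9853) = 0.02105
H(P) = 0.08949 + 0.02105 = 0.11054 bits

log₂(2) = 1.00000 bits

D_KL(P||U) = 1.00000 - 0.11054 = 0.88946 ≈ 0.8895 bits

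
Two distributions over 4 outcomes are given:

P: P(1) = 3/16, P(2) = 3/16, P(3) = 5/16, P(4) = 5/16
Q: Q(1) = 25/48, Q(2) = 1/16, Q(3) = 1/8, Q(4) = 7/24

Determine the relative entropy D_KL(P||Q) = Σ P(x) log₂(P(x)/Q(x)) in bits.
0.4650 bits

D_KL(P||Q) = Σ P(x) log₂(P(x)/Q(x))

Computing term by term:
  P(1)·log₂(P(1)/Q(1)) = (3/16)·log₂((3/16)/(25/48)) = -0.27636
  P(2)·log₂(P(2)/Q(2)) = (3/16)·log₂((3/16)/(1/16)) = 0.29718
  P(3)·log₂(P(3)/Q(3)) = (5/16)·log₂((5/16)/(1/8)) = 0.41310
  P(4)·log₂(P(4)/Q(4)) = (5/16)·log₂((5/16)/(7/24)) = 0.03110

D_KL(P||Q) = -0.27636 + 0.29718 + 0.41310 + 0.03110 = 0.46502 ≈ 0.4650 bits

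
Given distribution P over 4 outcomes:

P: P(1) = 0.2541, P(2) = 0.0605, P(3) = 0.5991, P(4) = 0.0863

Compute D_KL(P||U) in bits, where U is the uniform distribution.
0.5051 bits

U(i) = 1/4 for all i

D_KL(P||U) = Σ P(x) log₂(P(x) / (1/4))
           = Σ P(x) log₂(P(x)) + log₂(4)
           = log₂(4) - H(P)

H(P) = -Σ P(x) log₂(P(x)):
  -P(1)·log₂(P(1)) = -(0.2541)·log₂(0.2541) = 0.50224
  -P(2)·log₂(P(2)) = -(0.0605)·log₂(0.0605) = 0.24484
  -P(3)·log₂(P(3)) = -(0.5991)·log₂(0.5991) = 0.44281
  -P(4)·log₂(P(4)) = -(0.0863)·log₂(0.0863) = 0.30503
H(P) = 0.50224 + 0.24484 + 0.44281 + 0.30503 = 1.49492 bits

log₂(4) = 2.00000 bits

D_KL(P||U) = 2.00000 - 1.49492 = 0.50508 ≈ 0.5051 bits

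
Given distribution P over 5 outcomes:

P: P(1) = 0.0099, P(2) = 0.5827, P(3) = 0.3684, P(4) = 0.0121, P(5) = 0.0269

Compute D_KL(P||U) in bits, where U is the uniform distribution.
1.0539 bits

U(i) = 1/5 for all i

D_KL(P||U) = Σ P(x) log₂(P(x) / (1/5))
           = Σ P(x) log₂(P(x)) + log₂(5)
           = log₂(5) - H(P)

H(P) = -Σ P(x) log₂(P(x)):
  -P(1)·log₂(P(1)) = -(0.0099)·log₂(0.0099) = 0.06592
  -P(2)·log₂(P(2)) = -(0.5827)·log₂(0.5827) = 0.45403
  -P(3)·log₂(P(3)) = -(0.3684)·log₂(0.3684) = 0.53074
  -P(4)·log₂(P(4)) = -(0.0121)·log₂(0.0121) = 0.07706
  -P(5)·log₂(P(5)) = -(0.0269)·log₂(0.0269) = 0.14032
H(P) = 0.06592 + 0.45403 + 0.53074 + 0.07706 + 0.14032 = 1.26807 bits

log₂(5) = 2.32193 bits

D_KL(P||U) = 2.32193 - 1.26807 = 1.05386 ≈ 1.0539 bits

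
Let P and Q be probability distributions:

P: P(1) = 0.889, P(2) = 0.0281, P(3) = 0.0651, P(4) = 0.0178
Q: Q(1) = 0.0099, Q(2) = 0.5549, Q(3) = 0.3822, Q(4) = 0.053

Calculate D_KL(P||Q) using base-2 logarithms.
5.4532 bits

D_KL(P||Q) = Σ P(x) log₂(P(x)/Q(x))

Computing term by term:
  P(1)·log₂(P(1)/Q(1)) = 0.889·log₂(0.889/0.0099) = 5.76838
  P(2)·log₂(P(2)/Q(2)) = 0.0281·log₂(0.0281/0.5549) = -0.12093
  P(3)·log₂(P(3)/Q(3)) = 0.0651·log₂(0.0651/0.3822) = -0.16624
  P(4)·log₂(P(4)/Q(4)) = 0.0178·log₂(0.0178/0.053) = -0.02802

D_KL(P||Q) = 5.76838 - 0.12093 - 0.16624 - 0.02802 = 5.45319 ≈ 5.4532 bits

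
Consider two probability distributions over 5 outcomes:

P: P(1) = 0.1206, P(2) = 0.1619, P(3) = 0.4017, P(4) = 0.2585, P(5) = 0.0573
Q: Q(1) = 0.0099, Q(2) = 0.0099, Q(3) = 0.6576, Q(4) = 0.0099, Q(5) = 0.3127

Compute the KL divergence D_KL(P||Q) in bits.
1.8784 bits

D_KL(P||Q) = Σ P(x) log₂(P(x)/Q(x))

Computing term by term:
  P(1)·log₂(P(1)/Q(1)) = 0.1206·log₂(0.1206/0.0099) = 0.43496
  P(2)·log₂(P(2)/Q(2)) = 0.1619·log₂(0.1619/0.0099) = 0.65270
  P(3)·log₂(P(3)/Q(3)) = 0.4017·log₂(0.4017/0.6576) = -0.28565
  P(4)·log₂(P(4)/Q(4)) = 0.2585·log₂(0.2585/0.0099) = 1.21665
  P(5)·log₂(P(5)/Q(5)) = 0.0573·log₂(0.0573/0.3127) = -0.14028

D_KL(P||Q) = 0.43496 + 0.65270 - 0.28565 + 1.21665 - 0.14028 = 1.87838 ≈ 1.8784 bits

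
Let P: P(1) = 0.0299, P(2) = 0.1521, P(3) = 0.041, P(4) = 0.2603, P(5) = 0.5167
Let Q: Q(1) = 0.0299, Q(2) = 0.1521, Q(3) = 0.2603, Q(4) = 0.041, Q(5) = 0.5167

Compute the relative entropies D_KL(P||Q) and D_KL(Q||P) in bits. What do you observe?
D_KL(P||Q) = 0.5848 bits, D_KL(Q||P) = 0.5848 bits. The two directions give the same value here, because Q is a self-inverse relabeling of P; in general KL divergence is asymmetric.

D_KL(P||Q) = Σ P(x) log₂(P(x)/Q(x))

Computing term by term:
  P(1)·log₂(P(1)/Q(1)) = 0.0299·log₂(0.0299/0.0299) = 0.00000
  P(2)·log₂(P(2)/Q(2)) = 0.1521·log₂(0.1521/0.1521) = 0.00000
  P(3)·log₂(P(3)/Q(3)) = 0.041·log₂(0.041/0.2603) = -0.10933
  P(4)·log₂(P(4)/Q(4)) = 0.2603·log₂(0.2603/0.041) = 0.69408
  P(5)·log₂(P(5)/Q(5)) = 0.5167·log₂(0.5167/0.5167) = 0.00000

D_KL(P||Q) = 0.00000 + 0.00000 - 0.10933 + 0.69408 + 0.00000 = 0.58475 ≈ 0.5848 bits

D_KL(Q||P) = Σ Q(x) log₂(Q(x)/P(x))

Computing term by term:
  Q(1)·log₂(Q(1)/P(1)) = 0.0299·log₂(0.0299/0.0299) = 0.00000
  Q(2)·log₂(Q(2)/P(2)) = 0.1521·log₂(0.1521/0.1521) = 0.00000
  Q(3)·log₂(Q(3)/P(3)) = 0.2603·log₂(0.2603/0.041) = 0.69408
  Q(4)·log₂(Q(4)/P(4)) = 0.041·log₂(0.041/0.2603) = -0.10933
  Q(5)·log₂(Q(5)/P(5)) = 0.5167·log₂(0.5167/0.5167) = 0.00000

D_KL(Q||P) = 0.00000 + 0.00000 + 0.69408 - 0.10933 + 0.00000 = 0.58475 ≈ 0.5848 bits

These ARE equal here. Q is P with outcomes relabeled (Q(3) = P(4), Q(4) = P(3)) by a relabeling that is its own inverse, so the two sums contain exactly the same terms in a different order. This is a special case — KL divergence is not symmetric in general: D_KL(P||Q) ≠ D_KL(Q||P) for most P, Q.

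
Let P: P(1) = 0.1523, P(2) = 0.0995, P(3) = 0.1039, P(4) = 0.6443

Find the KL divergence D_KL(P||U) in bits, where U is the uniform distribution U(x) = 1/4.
0.5072 bits

U(i) = 1/4 for all i

D_KL(P||U) = Σ P(x) log₂(P(x) / (1/4))
           = Σ P(x) log₂(P(x)) + log₂(4)
           = log₂(4) - H(P)

H(P) = -Σ P(x) log₂(P(x)):
  -P(1)·log₂(P(1)) = -(0.1523)·log₂(0.1523) = 0.41350
  -P(2)·log₂(P(2)) = -(0.0995)·log₂(0.0995) = 0.33125
  -P(3)·log₂(P(3)) = -(0.1039)·log₂(0.1039) = 0.33941
  -P(4)·log₂(P(4)) = -(0.6443)·log₂(0.6443) = 0.40861
H(P) = 0.41350 + 0.33125 + 0.33941 + 0.40861 = 1.49277 bits

log₂(4) = 2.00000 bits

D_KL(P||U) = 2.00000 - 1.49277 = 0.50723 ≈ 0.5072 bits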